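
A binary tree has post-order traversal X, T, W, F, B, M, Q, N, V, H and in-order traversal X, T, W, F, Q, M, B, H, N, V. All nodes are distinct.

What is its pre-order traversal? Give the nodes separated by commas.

H, Q, F, W, T, X, M, B, V, N

The last element of post-order is the root; it splits in-order into left and right subtrees.
Root H: left subtree has 7 nodes {X, T, W, F, Q, M, B}, right has 2 {N, V}.
  Root Q: left subtree has 4 nodes {X, T, W, F}, right has 2 {M, B}.
    Root F: left subtree has 3 nodes {X, T, W}, right has 0 { }.
      Root W: left subtree has 2 nodes {X, T}, right has 0 { }.
        Root T: left subtree has 1 node {X}, right has 0 { }.
    Root M: left subtree has 0 nodes { }, right has 1 {B}.
  Root V: left subtree has 1 node {N}, right has 0 { }.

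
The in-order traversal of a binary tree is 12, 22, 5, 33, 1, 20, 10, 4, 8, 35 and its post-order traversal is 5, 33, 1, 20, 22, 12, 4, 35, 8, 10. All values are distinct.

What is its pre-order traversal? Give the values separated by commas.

10, 12, 22, 20, 1, 33, 5, 8, 4, 35

The last element of post-order is the root; it splits in-order into left and right subtrees.
Root 10: left subtree has 6 nodes {12, 22, 5, 33, 1, 20}, right has 3 {4, 8, 35}.
  Root 12: left subtree has 0 nodes { }, right has 5 {22, 5, 33, 1, 20}.
    Root 22: left subtree has 0 nodes { }, right has 4 {5, 33, 1, 20}.
      Root 20: left subtree has 3 nodes {5, 33, 1}, right has 0 { }.
        Root 1: left subtree has 2 nodes {5, 33}, right has 0 { }.
          Root 33: left subtree has 1 node {5}, right has 0 { }.
  Root 8: left subtree has 1 node {4}, right has 1 {35}.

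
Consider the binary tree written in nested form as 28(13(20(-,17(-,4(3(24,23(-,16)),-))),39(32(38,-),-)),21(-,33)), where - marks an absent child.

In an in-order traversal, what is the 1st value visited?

20

In-order visits the left subtree, then the node, then the right subtree.
At 28: go left to 13.
  At 13: go left to 20.
    At 20: no left child.
    Visit 20.
    At 20: go right to 17.
      At 17: no left child.
      Visit 17.
      At 17: go right to 4.
        At 4: go left to 3.
          At 3: go left to 24.
            24 is a leaf — visit 24.
          Visit 3.
          At 3: go right to 23.
            At 23: no left child.
            Visit 23.
            At 23: go right to 16.
              16 is a leaf — visit 16.
        Visit 4.
        At 4: no right child.
  Visit 13.
  At 13: go right to 39.
    At 39: go left to 32.
      At 32: go left to 38.
        38 is a leaf — visit 38.
      Visit 32.
      At 32: no right child.
    Visit 39.
    At 39: no right child.
Visit 28.
At 28: go right to 21.
  At 21: no left child.
  Visit 21.
  At 21: go right to 33.
    33 is a leaf — visit 33.
Full in-order sequence: 20, 17, 24, 3, 23, 16, 4, 13, 38, 32, 39, 28, 21, 33.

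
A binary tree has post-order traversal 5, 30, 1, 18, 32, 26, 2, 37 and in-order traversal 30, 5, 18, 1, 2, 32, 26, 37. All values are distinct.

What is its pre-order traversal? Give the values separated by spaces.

The last element of post-order is the root; it splits in-order into left and right subtrees.
Root 37: left subtree has 7 nodes {30, 5, 18, 1, 2, 32, 26}, right has 0 { }.
  Root 2: left subtree has 4 nodes {30, 5, 18, 1}, right has 2 {32, 26}.
    Root 18: left subtree has 2 nodes {30, 5}, right has 1 {1}.
      Root 30: left subtree has 0 nodes { }, right has 1 {5}.
    Root 26: left subtree has 1 node {32}, right has 0 { }.

37 2 18 30 5 1 26 32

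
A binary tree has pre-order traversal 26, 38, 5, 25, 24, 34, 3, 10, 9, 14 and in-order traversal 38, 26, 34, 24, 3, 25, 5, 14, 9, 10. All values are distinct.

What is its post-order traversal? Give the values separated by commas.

The first element of pre-order is the root; it splits in-order into left and right subtrees.
Root 26: left subtree has 1 node {38}, right has 8 {34, 24, 3, 25, 5, 14, 9, 10}.
  Root 5: left subtree has 4 nodes {34, 24, 3, 25}, right has 3 {14, 9, 10}.
    Root 25: left subtree has 3 nodes {34, 24, 3}, right has 0 { }.
      Root 24: left subtree has 1 node {34}, right has 1 {3}.
    Root 10: left subtree has 2 nodes {14, 9}, right has 0 { }.
      Root 9: left subtree has 1 node {14}, right has 0 { }.

38, 34, 3, 24, 25, 14, 9, 10, 5, 26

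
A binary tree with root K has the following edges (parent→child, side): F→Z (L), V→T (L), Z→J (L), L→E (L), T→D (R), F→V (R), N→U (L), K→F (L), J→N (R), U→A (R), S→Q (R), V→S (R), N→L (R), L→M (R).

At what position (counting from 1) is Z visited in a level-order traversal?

Level-order visits nodes level by level from the root, left to right within each level.
Level 0: K
Level 1: F
Level 2: Z, V
Level 3: J, T, S
Level 4: N, D, Q
Level 5: U, L
Level 6: A, E, M
Full level-order sequence: K, F, Z, V, J, T, S, N, D, Q, U, L, A, E, M.

3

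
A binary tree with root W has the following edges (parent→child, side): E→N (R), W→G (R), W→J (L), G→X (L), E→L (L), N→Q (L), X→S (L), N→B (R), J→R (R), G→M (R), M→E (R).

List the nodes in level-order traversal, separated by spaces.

W J G R X M S E L N Q B

Level-order visits nodes level by level from the root, left to right within each level.
Level 0: W
Level 1: J, G
Level 2: R, X, M
Level 3: S, E
Level 4: L, N
Level 5: Q, B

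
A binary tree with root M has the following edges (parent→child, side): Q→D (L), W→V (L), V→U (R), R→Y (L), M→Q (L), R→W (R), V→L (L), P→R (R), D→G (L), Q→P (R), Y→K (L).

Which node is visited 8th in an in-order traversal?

In-order visits the left subtree, then the node, then the right subtree.
At M: go left to Q.
  At Q: go left to D.
    At D: go left to G.
      G is a leaf — visit G.
    Visit D.
    At D: no right child.
  Visit Q.
  At Q: go right to P.
    At P: no left child.
    Visit P.
    At P: go right to R.
      At R: go left to Y.
        At Y: go left to K.
          K is a leaf — visit K.
        Visit Y.
        At Y: no right child.
      Visit R.
      At R: go right to W.
        At W: go left to V.
          At V: go left to L.
            L is a leaf — visit L.
          Visit V.
          At V: go right to U.
            U is a leaf — visit U.
        Visit W.
        At W: no right child.
Visit M.
At M: no right child.
Full in-order sequence: G, D, Q, P, K, Y, R, L, V, U, W, M.

L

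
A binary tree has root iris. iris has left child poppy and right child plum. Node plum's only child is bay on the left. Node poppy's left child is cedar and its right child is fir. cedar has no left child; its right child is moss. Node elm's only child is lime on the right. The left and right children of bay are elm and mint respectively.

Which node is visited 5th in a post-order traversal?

lime

Post-order visits the left subtree, then the right subtree, then the node.
At iris: go left to poppy.
  At poppy: go left to cedar.
    At cedar: no left child.
    At cedar: go right to moss.
      moss is a leaf — visit moss.
    Visit cedar.
  At poppy: go right to fir.
    fir is a leaf — visit fir.
  Visit poppy.
At iris: go right to plum.
  At plum: go left to bay.
    At bay: go left to elm.
      At elm: no left child.
      At elm: go right to lime.
        lime is a leaf — visit lime.
      Visit elm.
    At bay: go right to mint.
      mint is a leaf — visit mint.
    Visit bay.
  At plum: no right child.
  Visit plum.
Visit iris.
Full post-order sequence: moss, cedar, fir, poppy, lime, elm, mint, bay, plum, iris.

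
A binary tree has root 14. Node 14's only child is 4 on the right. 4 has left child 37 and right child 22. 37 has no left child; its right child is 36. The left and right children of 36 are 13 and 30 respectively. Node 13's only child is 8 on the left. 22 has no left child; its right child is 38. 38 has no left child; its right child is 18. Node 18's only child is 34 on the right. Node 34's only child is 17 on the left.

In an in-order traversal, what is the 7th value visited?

In-order visits the left subtree, then the node, then the right subtree.
At 14: no left child.
Visit 14.
At 14: go right to 4.
  At 4: go left to 37.
    At 37: no left child.
    Visit 37.
    At 37: go right to 36.
      At 36: go left to 13.
        At 13: go left to 8.
          8 is a leaf — visit 8.
        Visit 13.
        At 13: no right child.
      Visit 36.
      At 36: go right to 30.
        30 is a leaf — visit 30.
  Visit 4.
  At 4: go right to 22.
    At 22: no left child.
    Visit 22.
    At 22: go right to 38.
      At 38: no left child.
      Visit 38.
      At 38: go right to 18.
        At 18: no left child.
        Visit 18.
        At 18: go right to 34.
          At 34: go left to 17.
            17 is a leaf — visit 17.
          Visit 34.
          At 34: no right child.
Full in-order sequence: 14, 37, 8, 13, 36, 30, 4, 22, 38, 18, 17, 34.

4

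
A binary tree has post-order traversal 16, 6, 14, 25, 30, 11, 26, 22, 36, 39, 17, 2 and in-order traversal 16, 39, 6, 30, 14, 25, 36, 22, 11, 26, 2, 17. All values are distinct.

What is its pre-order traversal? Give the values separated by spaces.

2 39 16 36 30 6 25 14 22 26 11 17

The last element of post-order is the root; it splits in-order into left and right subtrees.
Root 2: left subtree has 10 nodes {16, 39, 6, 30, 14, 25, 36, 22, 11, 26}, right has 1 {17}.
  Root 39: left subtree has 1 node {16}, right has 8 {6, 30, 14, 25, 36, 22, 11, 26}.
    Root 36: left subtree has 4 nodes {6, 30, 14, 25}, right has 3 {22, 11, 26}.
      Root 30: left subtree has 1 node {6}, right has 2 {14, 25}.
        Root 25: left subtree has 1 node {14}, right has 0 { }.
      Root 22: left subtree has 0 nodes { }, right has 2 {11, 26}.
        Root 26: left subtree has 1 node {11}, right has 0 { }.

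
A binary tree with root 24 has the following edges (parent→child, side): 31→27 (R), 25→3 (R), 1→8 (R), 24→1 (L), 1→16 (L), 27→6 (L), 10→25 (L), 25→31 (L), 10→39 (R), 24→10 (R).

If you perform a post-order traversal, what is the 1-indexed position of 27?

5

Post-order visits the left subtree, then the right subtree, then the node.
At 24: go left to 1.
  At 1: go left to 16.
    16 is a leaf — visit 16.
  At 1: go right to 8.
    8 is a leaf — visit 8.
  Visit 1.
At 24: go right to 10.
  At 10: go left to 25.
    At 25: go left to 31.
      At 31: no left child.
      At 31: go right to 27.
        At 27: go left to 6.
          6 is a leaf — visit 6.
        At 27: no right child.
        Visit 27.
      Visit 31.
    At 25: go right to 3.
      3 is a leaf — visit 3.
    Visit 25.
  At 10: go right to 39.
    39 is a leaf — visit 39.
  Visit 10.
Visit 24.
Full post-order sequence: 16, 8, 1, 6, 27, 31, 3, 25, 39, 10, 24.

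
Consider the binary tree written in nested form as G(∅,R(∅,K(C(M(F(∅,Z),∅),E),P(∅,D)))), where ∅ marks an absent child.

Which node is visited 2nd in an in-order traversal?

R

In-order visits the left subtree, then the node, then the right subtree.
At G: no left child.
Visit G.
At G: go right to R.
  At R: no left child.
  Visit R.
  At R: go right to K.
    At K: go left to C.
      At C: go left to M.
        At M: go left to F.
          At F: no left child.
          Visit F.
          At F: go right to Z.
            Z is a leaf — visit Z.
        Visit M.
        At M: no right child.
      Visit C.
      At C: go right to E.
        E is a leaf — visit E.
    Visit K.
    At K: go right to P.
      At P: no left child.
      Visit P.
      At P: go right to D.
        D is a leaf — visit D.
Full in-order sequence: G, R, F, Z, M, C, E, K, P, D.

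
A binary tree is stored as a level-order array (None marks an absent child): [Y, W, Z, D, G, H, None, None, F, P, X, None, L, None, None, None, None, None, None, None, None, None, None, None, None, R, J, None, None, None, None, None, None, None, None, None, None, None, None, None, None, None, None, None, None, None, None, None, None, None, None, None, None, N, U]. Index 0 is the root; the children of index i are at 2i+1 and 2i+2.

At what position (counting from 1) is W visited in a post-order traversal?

Post-order visits the left subtree, then the right subtree, then the node.
At Y: go left to W.
  At W: go left to D.
    At D: no left child.
    At D: go right to F.
      F is a leaf — visit F.
    Visit D.
  At W: go right to G.
    At G: go left to P.
      P is a leaf — visit P.
    At G: go right to X.
      X is a leaf — visit X.
    Visit G.
  Visit W.
At Y: go right to Z.
  At Z: go left to H.
    At H: no left child.
    At H: go right to L.
      At L: go left to R.
        R is a leaf — visit R.
      At L: go right to J.
        At J: go left to N.
          N is a leaf — visit N.
        At J: go right to U.
          U is a leaf — visit U.
        Visit J.
      Visit L.
    Visit H.
  At Z: no right child.
  Visit Z.
Visit Y.
Full post-order sequence: F, D, P, X, G, W, R, N, U, J, L, H, Z, Y.

6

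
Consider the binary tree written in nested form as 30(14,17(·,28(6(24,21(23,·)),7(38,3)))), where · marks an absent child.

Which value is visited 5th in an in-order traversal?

6

In-order visits the left subtree, then the node, then the right subtree.
At 30: go left to 14.
  14 is a leaf — visit 14.
Visit 30.
At 30: go right to 17.
  At 17: no left child.
  Visit 17.
  At 17: go right to 28.
    At 28: go left to 6.
      At 6: go left to 24.
        24 is a leaf — visit 24.
      Visit 6.
      At 6: go right to 21.
        At 21: go left to 23.
          23 is a leaf — visit 23.
        Visit 21.
        At 21: no right child.
    Visit 28.
    At 28: go right to 7.
      At 7: go left to 38.
        38 is a leaf — visit 38.
      Visit 7.
      At 7: go right to 3.
        3 is a leaf — visit 3.
Full in-order sequence: 14, 30, 17, 24, 6, 23, 21, 28, 38, 7, 3.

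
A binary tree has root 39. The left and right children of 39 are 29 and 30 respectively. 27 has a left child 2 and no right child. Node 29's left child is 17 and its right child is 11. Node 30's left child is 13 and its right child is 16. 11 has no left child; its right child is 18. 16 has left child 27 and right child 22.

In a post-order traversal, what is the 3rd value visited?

Post-order visits the left subtree, then the right subtree, then the node.
At 39: go left to 29.
  At 29: go left to 17.
    17 is a leaf — visit 17.
  At 29: go right to 11.
    At 11: no left child.
    At 11: go right to 18.
      18 is a leaf — visit 18.
    Visit 11.
  Visit 29.
At 39: go right to 30.
  At 30: go left to 13.
    13 is a leaf — visit 13.
  At 30: go right to 16.
    At 16: go left to 27.
      At 27: go left to 2.
        2 is a leaf — visit 2.
      At 27: no right child.
      Visit 27.
    At 16: go right to 22.
      22 is a leaf — visit 22.
    Visit 16.
  Visit 30.
Visit 39.
Full post-order sequence: 17, 18, 11, 29, 13, 2, 27, 22, 16, 30, 39.

11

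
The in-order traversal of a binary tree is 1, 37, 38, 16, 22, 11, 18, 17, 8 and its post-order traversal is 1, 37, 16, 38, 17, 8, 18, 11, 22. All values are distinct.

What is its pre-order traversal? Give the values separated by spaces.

22 38 37 1 16 11 18 8 17

The last element of post-order is the root; it splits in-order into left and right subtrees.
Root 22: left subtree has 4 nodes {1, 37, 38, 16}, right has 4 {11, 18, 17, 8}.
  Root 38: left subtree has 2 nodes {1, 37}, right has 1 {16}.
    Root 37: left subtree has 1 node {1}, right has 0 { }.
  Root 11: left subtree has 0 nodes { }, right has 3 {18, 17, 8}.
    Root 18: left subtree has 0 nodes { }, right has 2 {17, 8}.
      Root 8: left subtree has 1 node {17}, right has 0 { }.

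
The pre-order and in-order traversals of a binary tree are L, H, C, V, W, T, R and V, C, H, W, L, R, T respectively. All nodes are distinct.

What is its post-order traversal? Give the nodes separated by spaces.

The first element of pre-order is the root; it splits in-order into left and right subtrees.
Root L: left subtree has 4 nodes {V, C, H, W}, right has 2 {R, T}.
  Root H: left subtree has 2 nodes {V, C}, right has 1 {W}.
    Root C: left subtree has 1 node {V}, right has 0 { }.
  Root T: left subtree has 1 node {R}, right has 0 { }.

V C W H R T L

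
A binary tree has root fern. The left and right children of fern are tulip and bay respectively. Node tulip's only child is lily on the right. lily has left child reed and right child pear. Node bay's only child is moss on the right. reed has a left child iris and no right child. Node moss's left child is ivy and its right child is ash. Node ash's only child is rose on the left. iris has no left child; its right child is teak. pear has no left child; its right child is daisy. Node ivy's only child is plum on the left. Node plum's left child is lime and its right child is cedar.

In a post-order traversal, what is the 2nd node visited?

Post-order visits the left subtree, then the right subtree, then the node.
At fern: go left to tulip.
  At tulip: no left child.
  At tulip: go right to lily.
    At lily: go left to reed.
      At reed: go left to iris.
        At iris: no left child.
        At iris: go right to teak.
          teak is a leaf — visit teak.
        Visit iris.
      At reed: no right child.
      Visit reed.
    At lily: go right to pear.
      At pear: no left child.
      At pear: go right to daisy.
        daisy is a leaf — visit daisy.
      Visit pear.
    Visit lily.
  Visit tulip.
At fern: go right to bay.
  At bay: no left child.
  At bay: go right to moss.
    At moss: go left to ivy.
      At ivy: go left to plum.
        At plum: go left to lime.
          lime is a leaf — visit lime.
        At plum: go right to cedar.
          cedar is a leaf — visit cedar.
        Visit plum.
      At ivy: no right child.
      Visit ivy.
    At moss: go right to ash.
      At ash: go left to rose.
        rose is a leaf — visit rose.
      At ash: no right child.
      Visit ash.
    Visit moss.
  Visit bay.
Visit fern.
Full post-order sequence: teak, iris, reed, daisy, pear, lily, tulip, lime, cedar, plum, ivy, rose, ash, moss, bay, fern.

iris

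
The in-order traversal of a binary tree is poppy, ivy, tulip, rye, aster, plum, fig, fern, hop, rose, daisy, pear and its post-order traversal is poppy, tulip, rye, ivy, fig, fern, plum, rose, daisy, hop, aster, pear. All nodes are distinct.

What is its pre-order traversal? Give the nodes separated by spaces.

The last element of post-order is the root; it splits in-order into left and right subtrees.
Root pear: left subtree has 11 nodes {poppy, ivy, tulip, rye, aster, plum, fig, fern, hop, rose, daisy}, right has 0 { }.
  Root aster: left subtree has 4 nodes {poppy, ivy, tulip, rye}, right has 6 {plum, fig, fern, hop, rose, daisy}.
    Root ivy: left subtree has 1 node {poppy}, right has 2 {tulip, rye}.
      Root rye: left subtree has 1 node {tulip}, right has 0 { }.
    Root hop: left subtree has 3 nodes {plum, fig, fern}, right has 2 {rose, daisy}.
      Root plum: left subtree has 0 nodes { }, right has 2 {fig, fern}.
        Root fern: left subtree has 1 node {fig}, right has 0 { }.
      Root daisy: left subtree has 1 node {rose}, right has 0 { }.

pear aster ivy poppy rye tulip hop plum fern fig daisy rose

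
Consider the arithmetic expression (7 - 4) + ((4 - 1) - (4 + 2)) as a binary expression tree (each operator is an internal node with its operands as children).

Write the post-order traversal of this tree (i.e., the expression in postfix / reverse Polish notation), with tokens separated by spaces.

7 4 - 4 1 - 4 2 + - +

Post-order on an expression tree gives postfix notation: for each operator, emit left operand, right operand, then the operator.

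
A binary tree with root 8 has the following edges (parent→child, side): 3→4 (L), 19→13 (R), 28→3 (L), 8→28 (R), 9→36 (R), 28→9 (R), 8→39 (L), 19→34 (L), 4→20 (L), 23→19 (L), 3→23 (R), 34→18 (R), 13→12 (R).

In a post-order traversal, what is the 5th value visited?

Post-order visits the left subtree, then the right subtree, then the node.
At 8: go left to 39.
  39 is a leaf — visit 39.
At 8: go right to 28.
  At 28: go left to 3.
    At 3: go left to 4.
      At 4: go left to 20.
        20 is a leaf — visit 20.
      At 4: no right child.
      Visit 4.
    At 3: go right to 23.
      At 23: go left to 19.
        At 19: go left to 34.
          At 34: no left child.
          At 34: go right to 18.
            18 is a leaf — visit 18.
          Visit 34.
        At 19: go right to 13.
          At 13: no left child.
          At 13: go right to 12.
            12 is a leaf — visit 12.
          Visit 13.
        Visit 19.
      At 23: no right child.
      Visit 23.
    Visit 3.
  At 28: go right to 9.
    At 9: no left child.
    At 9: go right to 36.
      36 is a leaf — visit 36.
    Visit 9.
  Visit 28.
Visit 8.
Full post-order sequence: 39, 20, 4, 18, 34, 12, 13, 19, 23, 3, 36, 9, 28, 8.

34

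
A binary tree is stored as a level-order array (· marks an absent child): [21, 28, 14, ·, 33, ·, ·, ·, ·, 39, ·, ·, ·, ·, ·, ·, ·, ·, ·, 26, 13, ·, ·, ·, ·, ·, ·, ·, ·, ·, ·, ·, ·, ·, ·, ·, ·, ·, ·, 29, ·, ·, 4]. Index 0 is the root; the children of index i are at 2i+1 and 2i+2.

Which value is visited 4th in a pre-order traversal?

39

Pre-order visits the node, then its left subtree, then its right subtree.
Visit 21.
At 21: go left to 28.
  Visit 28.
  At 28: no left child.
  At 28: go right to 33.
    Visit 33.
    At 33: go left to 39.
      Visit 39.
      At 39: go left to 26.
        Visit 26.
        At 26: go left to 29.
          29 is a leaf — visit 29.
        At 26: no right child.
      At 39: go right to 13.
        Visit 13.
        At 13: no left child.
        At 13: go right to 4.
          4 is a leaf — visit 4.
    At 33: no right child.
At 21: go right to 14.
  14 is a leaf — visit 14.
Full pre-order sequence: 21, 28, 33, 39, 26, 29, 13, 4, 14.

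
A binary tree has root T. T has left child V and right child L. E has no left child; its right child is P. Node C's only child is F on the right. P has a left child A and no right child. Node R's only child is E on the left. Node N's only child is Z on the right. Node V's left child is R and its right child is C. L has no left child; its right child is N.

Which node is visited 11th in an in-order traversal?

Z

In-order visits the left subtree, then the node, then the right subtree.
At T: go left to V.
  At V: go left to R.
    At R: go left to E.
      At E: no left child.
      Visit E.
      At E: go right to P.
        At P: go left to A.
          A is a leaf — visit A.
        Visit P.
        At P: no right child.
    Visit R.
    At R: no right child.
  Visit V.
  At V: go right to C.
    At C: no left child.
    Visit C.
    At C: go right to F.
      F is a leaf — visit F.
Visit T.
At T: go right to L.
  At L: no left child.
  Visit L.
  At L: go right to N.
    At N: no left child.
    Visit N.
    At N: go right to Z.
      Z is a leaf — visit Z.
Full in-order sequence: E, A, P, R, V, C, F, T, L, N, Z.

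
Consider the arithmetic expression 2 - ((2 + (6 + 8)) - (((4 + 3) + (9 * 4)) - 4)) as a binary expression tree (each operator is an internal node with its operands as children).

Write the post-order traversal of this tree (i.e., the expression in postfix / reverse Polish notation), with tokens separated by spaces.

Post-order on an expression tree gives postfix notation: for each operator, emit left operand, right operand, then the operator.

2 2 6 8 + + 4 3 + 9 4 * + 4 - - -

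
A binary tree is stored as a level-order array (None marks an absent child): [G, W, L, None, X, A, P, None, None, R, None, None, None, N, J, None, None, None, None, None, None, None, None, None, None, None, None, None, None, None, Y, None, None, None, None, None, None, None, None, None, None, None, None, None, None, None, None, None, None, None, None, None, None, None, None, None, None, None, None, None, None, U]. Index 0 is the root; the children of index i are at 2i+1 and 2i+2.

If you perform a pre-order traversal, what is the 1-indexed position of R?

Pre-order visits the node, then its left subtree, then its right subtree.
Visit G.
At G: go left to W.
  Visit W.
  At W: no left child.
  At W: go right to X.
    Visit X.
    At X: go left to R.
      R is a leaf — visit R.
    At X: no right child.
At G: go right to L.
  Visit L.
  At L: go left to A.
    A is a leaf — visit A.
  At L: go right to P.
    Visit P.
    At P: go left to N.
      N is a leaf — visit N.
    At P: go right to J.
      Visit J.
      At J: no left child.
      At J: go right to Y.
        Visit Y.
        At Y: go left to U.
          U is a leaf — visit U.
        At Y: no right child.
Full pre-order sequence: G, W, X, R, L, A, P, N, J, Y, U.

4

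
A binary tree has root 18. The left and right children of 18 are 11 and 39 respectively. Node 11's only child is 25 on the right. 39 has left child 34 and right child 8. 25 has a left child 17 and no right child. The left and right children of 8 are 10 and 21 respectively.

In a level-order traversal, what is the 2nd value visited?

Level-order visits nodes level by level from the root, left to right within each level.
Level 0: 18
Level 1: 11, 39
Level 2: 25, 34, 8
Level 3: 17, 10, 21
Full level-order sequence: 18, 11, 39, 25, 34, 8, 17, 10, 21.

11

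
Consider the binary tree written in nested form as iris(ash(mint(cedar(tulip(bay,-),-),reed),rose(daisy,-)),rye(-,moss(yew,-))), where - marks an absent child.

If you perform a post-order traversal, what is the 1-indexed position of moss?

10

Post-order visits the left subtree, then the right subtree, then the node.
At iris: go left to ash.
  At ash: go left to mint.
    At mint: go left to cedar.
      At cedar: go left to tulip.
        At tulip: go left to bay.
          bay is a leaf — visit bay.
        At tulip: no right child.
        Visit tulip.
      At cedar: no right child.
      Visit cedar.
    At mint: go right to reed.
      reed is a leaf — visit reed.
    Visit mint.
  At ash: go right to rose.
    At rose: go left to daisy.
      daisy is a leaf — visit daisy.
    At rose: no right child.
    Visit rose.
  Visit ash.
At iris: go right to rye.
  At rye: no left child.
  At rye: go right to moss.
    At moss: go left to yew.
      yew is a leaf — visit yew.
    At moss: no right child.
    Visit moss.
  Visit rye.
Visit iris.
Full post-order sequence: bay, tulip, cedar, reed, mint, daisy, rose, ash, yew, moss, rye, iris.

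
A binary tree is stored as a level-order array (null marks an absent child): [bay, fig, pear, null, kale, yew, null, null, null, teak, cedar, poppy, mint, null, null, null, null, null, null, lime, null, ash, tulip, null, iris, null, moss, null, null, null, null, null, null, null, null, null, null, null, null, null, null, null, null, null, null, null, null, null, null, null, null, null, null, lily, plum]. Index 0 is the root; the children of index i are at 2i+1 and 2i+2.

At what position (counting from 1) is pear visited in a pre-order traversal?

9

Pre-order visits the node, then its left subtree, then its right subtree.
Visit bay.
At bay: go left to fig.
  Visit fig.
  At fig: no left child.
  At fig: go right to kale.
    Visit kale.
    At kale: go left to teak.
      Visit teak.
      At teak: go left to lime.
        lime is a leaf — visit lime.
      At teak: no right child.
    At kale: go right to cedar.
      Visit cedar.
      At cedar: go left to ash.
        ash is a leaf — visit ash.
      At cedar: go right to tulip.
        tulip is a leaf — visit tulip.
At bay: go right to pear.
  Visit pear.
  At pear: go left to yew.
    Visit yew.
    At yew: go left to poppy.
      Visit poppy.
      At poppy: no left child.
      At poppy: go right to iris.
        iris is a leaf — visit iris.
    At yew: go right to mint.
      Visit mint.
      At mint: no left child.
      At mint: go right to moss.
        Visit moss.
        At moss: go left to lily.
          lily is a leaf — visit lily.
        At moss: go right to plum.
          plum is a leaf — visit plum.
  At pear: no right child.
Full pre-order sequence: bay, fig, kale, teak, lime, cedar, ash, tulip, pear, yew, poppy, iris, mint, moss, lily, plum.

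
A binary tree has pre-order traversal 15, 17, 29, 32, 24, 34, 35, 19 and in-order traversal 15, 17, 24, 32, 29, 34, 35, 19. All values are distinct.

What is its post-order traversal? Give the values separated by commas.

The first element of pre-order is the root; it splits in-order into left and right subtrees.
Root 15: left subtree has 0 nodes { }, right has 7 {17, 24, 32, 29, 34, 35, 19}.
  Root 17: left subtree has 0 nodes { }, right has 6 {24, 32, 29, 34, 35, 19}.
    Root 29: left subtree has 2 nodes {24, 32}, right has 3 {34, 35, 19}.
      Root 32: left subtree has 1 node {24}, right has 0 { }.
      Root 34: left subtree has 0 nodes { }, right has 2 {35, 19}.
        Root 35: left subtree has 0 nodes { }, right has 1 {19}.

24, 32, 19, 35, 34, 29, 17, 15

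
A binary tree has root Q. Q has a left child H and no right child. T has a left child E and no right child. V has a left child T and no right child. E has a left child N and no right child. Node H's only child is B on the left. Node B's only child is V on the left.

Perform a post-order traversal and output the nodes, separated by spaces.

Post-order visits the left subtree, then the right subtree, then the node.
At Q: go left to H.
  At H: go left to B.
    At B: go left to V.
      At V: go left to T.
        At T: go left to E.
          At E: go left to N.
            N is a leaf — visit N.
          At E: no right child.
          Visit E.
        At T: no right child.
        Visit T.
      At V: no right child.
      Visit V.
    At B: no right child.
    Visit B.
  At H: no right child.
  Visit H.
At Q: no right child.
Visit Q.

N E T V B H Q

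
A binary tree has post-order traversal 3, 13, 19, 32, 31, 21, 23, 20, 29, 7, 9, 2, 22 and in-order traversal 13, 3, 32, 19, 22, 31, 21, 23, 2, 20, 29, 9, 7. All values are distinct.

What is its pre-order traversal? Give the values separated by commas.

22, 32, 13, 3, 19, 2, 23, 21, 31, 9, 29, 20, 7

The last element of post-order is the root; it splits in-order into left and right subtrees.
Root 22: left subtree has 4 nodes {13, 3, 32, 19}, right has 8 {31, 21, 23, 2, 20, 29, 9, 7}.
  Root 32: left subtree has 2 nodes {13, 3}, right has 1 {19}.
    Root 13: left subtree has 0 nodes { }, right has 1 {3}.
  Root 2: left subtree has 3 nodes {31, 21, 23}, right has 4 {20, 29, 9, 7}.
    Root 23: left subtree has 2 nodes {31, 21}, right has 0 { }.
      Root 21: left subtree has 1 node {31}, right has 0 { }.
    Root 9: left subtree has 2 nodes {20, 29}, right has 1 {7}.
      Root 29: left subtree has 1 node {20}, right has 0 { }.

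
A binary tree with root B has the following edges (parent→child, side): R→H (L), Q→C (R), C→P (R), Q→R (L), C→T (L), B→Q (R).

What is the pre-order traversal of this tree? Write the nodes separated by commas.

Pre-order visits the node, then its left subtree, then its right subtree.
Visit B.
At B: no left child.
At B: go right to Q.
  Visit Q.
  At Q: go left to R.
    Visit R.
    At R: go left to H.
      H is a leaf — visit H.
    At R: no right child.
  At Q: go right to C.
    Visit C.
    At C: go left to T.
      T is a leaf — visit T.
    At C: go right to P.
      P is a leaf — visit P.

B, Q, R, H, C, T, P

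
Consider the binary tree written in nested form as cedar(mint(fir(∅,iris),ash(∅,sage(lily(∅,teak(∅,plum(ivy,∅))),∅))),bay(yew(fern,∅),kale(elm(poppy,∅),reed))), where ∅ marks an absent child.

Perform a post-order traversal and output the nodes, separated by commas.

Post-order visits the left subtree, then the right subtree, then the node.
At cedar: go left to mint.
  At mint: go left to fir.
    At fir: no left child.
    At fir: go right to iris.
      iris is a leaf — visit iris.
    Visit fir.
  At mint: go right to ash.
    At ash: no left child.
    At ash: go right to sage.
      At sage: go left to lily.
        At lily: no left child.
        At lily: go right to teak.
          At teak: no left child.
          At teak: go right to plum.
            At plum: go left to ivy.
              ivy is a leaf — visit ivy.
            At plum: no right child.
            Visit plum.
          Visit teak.
        Visit lily.
      At sage: no right child.
      Visit sage.
    Visit ash.
  Visit mint.
At cedar: go right to bay.
  At bay: go left to yew.
    At yew: go left to fern.
      fern is a leaf — visit fern.
    At yew: no right child.
    Visit yew.
  At bay: go right to kale.
    At kale: go left to elm.
      At elm: go left to poppy.
        poppy is a leaf — visit poppy.
      At elm: no right child.
      Visit elm.
    At kale: go right to reed.
      reed is a leaf — visit reed.
    Visit kale.
  Visit bay.
Visit cedar.

iris, fir, ivy, plum, teak, lily, sage, ash, mint, fern, yew, poppy, elm, reed, kale, bay, cedar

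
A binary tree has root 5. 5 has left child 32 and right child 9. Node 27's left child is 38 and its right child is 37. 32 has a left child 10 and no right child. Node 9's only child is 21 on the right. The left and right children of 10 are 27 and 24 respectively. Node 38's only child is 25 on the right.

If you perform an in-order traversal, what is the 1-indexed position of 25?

2

In-order visits the left subtree, then the node, then the right subtree.
At 5: go left to 32.
  At 32: go left to 10.
    At 10: go left to 27.
      At 27: go left to 38.
        At 38: no left child.
        Visit 38.
        At 38: go right to 25.
          25 is a leaf — visit 25.
      Visit 27.
      At 27: go right to 37.
        37 is a leaf — visit 37.
    Visit 10.
    At 10: go right to 24.
      24 is a leaf — visit 24.
  Visit 32.
  At 32: no right child.
Visit 5.
At 5: go right to 9.
  At 9: no left child.
  Visit 9.
  At 9: go right to 21.
    21 is a leaf — visit 21.
Full in-order sequence: 38, 25, 27, 37, 10, 24, 32, 5, 9, 21.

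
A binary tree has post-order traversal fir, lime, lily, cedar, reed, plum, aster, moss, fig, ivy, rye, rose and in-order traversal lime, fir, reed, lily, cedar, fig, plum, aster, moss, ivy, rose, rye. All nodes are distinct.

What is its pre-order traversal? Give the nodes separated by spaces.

rose ivy fig reed lime fir cedar lily moss aster plum rye

The last element of post-order is the root; it splits in-order into left and right subtrees.
Root rose: left subtree has 10 nodes {lime, fir, reed, lily, cedar, fig, plum, aster, moss, ivy}, right has 1 {rye}.
  Root ivy: left subtree has 9 nodes {lime, fir, reed, lily, cedar, fig, plum, aster, moss}, right has 0 { }.
    Root fig: left subtree has 5 nodes {lime, fir, reed, lily, cedar}, right has 3 {plum, aster, moss}.
      Root reed: left subtree has 2 nodes {lime, fir}, right has 2 {lily, cedar}.
        Root lime: left subtree has 0 nodes { }, right has 1 {fir}.
        Root cedar: left subtree has 1 node {lily}, right has 0 { }.
      Root moss: left subtree has 2 nodes {plum, aster}, right has 0 { }.
        Root aster: left subtree has 1 node {plum}, right has 0 { }.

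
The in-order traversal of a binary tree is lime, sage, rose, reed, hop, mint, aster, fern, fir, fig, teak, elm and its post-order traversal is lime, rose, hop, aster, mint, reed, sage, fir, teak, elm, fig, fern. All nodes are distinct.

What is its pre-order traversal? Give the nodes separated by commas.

fern, sage, lime, reed, rose, mint, hop, aster, fig, fir, elm, teak

The last element of post-order is the root; it splits in-order into left and right subtrees.
Root fern: left subtree has 7 nodes {lime, sage, rose, reed, hop, mint, aster}, right has 4 {fir, fig, teak, elm}.
  Root sage: left subtree has 1 node {lime}, right has 5 {rose, reed, hop, mint, aster}.
    Root reed: left subtree has 1 node {rose}, right has 3 {hop, mint, aster}.
      Root mint: left subtree has 1 node {hop}, right has 1 {aster}.
  Root fig: left subtree has 1 node {fir}, right has 2 {teak, elm}.
    Root elm: left subtree has 1 node {teak}, right has 0 { }.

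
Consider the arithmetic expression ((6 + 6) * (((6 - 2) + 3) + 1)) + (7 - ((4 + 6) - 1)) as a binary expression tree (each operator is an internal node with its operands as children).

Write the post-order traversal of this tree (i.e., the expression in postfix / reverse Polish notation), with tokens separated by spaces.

Post-order on an expression tree gives postfix notation: for each operator, emit left operand, right operand, then the operator.

6 6 + 6 2 - 3 + 1 + * 7 4 6 + 1 - - +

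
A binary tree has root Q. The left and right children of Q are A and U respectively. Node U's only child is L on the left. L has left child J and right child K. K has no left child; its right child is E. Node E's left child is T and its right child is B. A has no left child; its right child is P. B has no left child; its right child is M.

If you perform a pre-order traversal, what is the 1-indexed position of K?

Pre-order visits the node, then its left subtree, then its right subtree.
Visit Q.
At Q: go left to A.
  Visit A.
  At A: no left child.
  At A: go right to P.
    P is a leaf — visit P.
At Q: go right to U.
  Visit U.
  At U: go left to L.
    Visit L.
    At L: go left to J.
      J is a leaf — visit J.
    At L: go right to K.
      Visit K.
      At K: no left child.
      At K: go right to E.
        Visit E.
        At E: go left to T.
          T is a leaf — visit T.
        At E: go right to B.
          Visit B.
          At B: no left child.
          At B: go right to M.
            M is a leaf — visit M.
  At U: no right child.
Full pre-order sequence: Q, A, P, U, L, J, K, E, T, B, M.

7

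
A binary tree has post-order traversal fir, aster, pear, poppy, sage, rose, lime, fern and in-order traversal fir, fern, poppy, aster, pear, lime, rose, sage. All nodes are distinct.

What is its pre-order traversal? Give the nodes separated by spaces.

The last element of post-order is the root; it splits in-order into left and right subtrees.
Root fern: left subtree has 1 node {fir}, right has 6 {poppy, aster, pear, lime, rose, sage}.
  Root lime: left subtree has 3 nodes {poppy, aster, pear}, right has 2 {rose, sage}.
    Root poppy: left subtree has 0 nodes { }, right has 2 {aster, pear}.
      Root pear: left subtree has 1 node {aster}, right has 0 { }.
    Root rose: left subtree has 0 nodes { }, right has 1 {sage}.

fern fir lime poppy pear aster rose sage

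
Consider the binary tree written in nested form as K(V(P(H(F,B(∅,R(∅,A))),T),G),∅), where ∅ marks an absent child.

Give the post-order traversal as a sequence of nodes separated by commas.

Post-order visits the left subtree, then the right subtree, then the node.
At K: go left to V.
  At V: go left to P.
    At P: go left to H.
      At H: go left to F.
        F is a leaf — visit F.
      At H: go right to B.
        At B: no left child.
        At B: go right to R.
          At R: no left child.
          At R: go right to A.
            A is a leaf — visit A.
          Visit R.
        Visit B.
      Visit H.
    At P: go right to T.
      T is a leaf — visit T.
    Visit P.
  At V: go right to G.
    G is a leaf — visit G.
  Visit V.
At K: no right child.
Visit K.

F, A, R, B, H, T, P, G, V, K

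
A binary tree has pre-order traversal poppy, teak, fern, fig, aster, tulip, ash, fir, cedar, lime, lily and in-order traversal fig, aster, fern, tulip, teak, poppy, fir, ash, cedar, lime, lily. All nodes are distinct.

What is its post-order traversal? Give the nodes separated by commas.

aster, fig, tulip, fern, teak, fir, lily, lime, cedar, ash, poppy

The first element of pre-order is the root; it splits in-order into left and right subtrees.
Root poppy: left subtree has 5 nodes {fig, aster, fern, tulip, teak}, right has 5 {fir, ash, cedar, lime, lily}.
  Root teak: left subtree has 4 nodes {fig, aster, fern, tulip}, right has 0 { }.
    Root fern: left subtree has 2 nodes {fig, aster}, right has 1 {tulip}.
      Root fig: left subtree has 0 nodes { }, right has 1 {aster}.
  Root ash: left subtree has 1 node {fir}, right has 3 {cedar, lime, lily}.
    Root cedar: left subtree has 0 nodes { }, right has 2 {lime, lily}.
      Root lime: left subtree has 0 nodes { }, right has 1 {lily}.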